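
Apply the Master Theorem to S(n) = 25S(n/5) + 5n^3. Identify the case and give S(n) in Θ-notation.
Master Theorem template: S(n) = a·S(n/b) + f(n).
Here: a=25, b=5, f(n)=5n^3
Compute log_b(a) = log_5(25) = 2.
f(n) = 5n^3 = Ω(n^(2+ε)) with ε = 1, and the regularity condition holds (a·f(n/b) = (a/b^3)·f(n) with a/b^3 = 5^-1 < 1). Case 3: S(n) = Θ(f(n)) = Θ(n^3).

Case 3: S(n) = Θ(n^3)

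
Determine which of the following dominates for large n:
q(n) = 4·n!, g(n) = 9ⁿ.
Comparing growth rates:
Growth-rate hierarchy: log n ≺ any polynomial ≺ any exponential cⁿ (c>1) ≺ n! ≺ nⁿ.
factorial dominates exponential base 9 asymptotically.

q(n) grows faster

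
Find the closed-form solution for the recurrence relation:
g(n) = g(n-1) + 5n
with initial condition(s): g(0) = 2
Recurrence: g(n) = g(n-1) + 5n, initial: g(0) = 2.
Telescoping: g(n) = g(0) + 5·Σᵢ₌₁ⁿ i = 2 + 5·n(n+1)/2.

g(n) = 5·n(n+1)/2 + 2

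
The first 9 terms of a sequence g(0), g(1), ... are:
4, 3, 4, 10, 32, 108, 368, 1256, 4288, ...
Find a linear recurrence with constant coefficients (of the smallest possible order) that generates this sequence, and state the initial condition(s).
Look for the lowest-order linear relation among consecutive terms.
Observation: g(n) - 4·g(n-1) - (-2)·g(n-2) = 0 holds for the shown terms, and no order-1 relation g(n) = α·g(n-1) + β fits.
Check at n=3: 4·4 + (-2)·3 = 10. ✓

g(n) = 4g(n-1) - 2g(n-2), g(0) = 4, g(1) = 3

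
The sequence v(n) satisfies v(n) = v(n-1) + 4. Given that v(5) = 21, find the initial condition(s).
v(5) = v(0) + 5·4, so v(0) = 21 - 20 = 1.

v(0) = 1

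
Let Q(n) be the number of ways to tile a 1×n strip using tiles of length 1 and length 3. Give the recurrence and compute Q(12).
Condition on the last tile: it has length 1 (leaving a 1×(n-1) strip) or length 3 (leaving a 1×(n-3) strip), so Q(n) = Q(n-1) + Q(n-3) (order-3 linear recurrence).
For 0 ≤ i < 3 only unit tiles fit, so Q(i) = 1.
Iterating the recurrence: Q(3) = 2, Q(4) = 3, Q(5) = 4, Q(6) = 6, Q(7) = 9, Q(8) = 13, Q(9) = 19, Q(10) = 28, Q(11) = 41, Q(12) = 60.

Q(n) = Q(n-1) + Q(n-3), with Q(i) = 1 for 0 ≤ i < 3; Q(12) = 60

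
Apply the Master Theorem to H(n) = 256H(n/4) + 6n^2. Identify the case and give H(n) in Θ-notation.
Master Theorem template: H(n) = a·H(n/b) + f(n).
Here: a=256, b=4, f(n)=6n^2
Compute log_b(a) = log_4(256) = 4.
f(n) = 6n^2 = O(n^(4-ε)) with ε = 2. Case 1: H(n) = Θ(n^log_b(a)) = Θ(n^4).

Case 1: H(n) = Θ(n^4)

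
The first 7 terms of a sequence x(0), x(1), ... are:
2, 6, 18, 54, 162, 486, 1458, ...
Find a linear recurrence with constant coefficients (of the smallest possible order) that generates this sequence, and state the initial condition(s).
Look for the lowest-order linear relation among consecutive terms.
Observation: each term is 3× the previous.
Check at n=2: 3·6 = 18. ✓

x(n) = 3 × x(n-1), x(0) = 2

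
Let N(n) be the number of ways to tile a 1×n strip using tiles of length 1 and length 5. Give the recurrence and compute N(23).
Condition on the last tile: it has length 1 (leaving a 1×(n-1) strip) or length 5 (leaving a 1×(n-5) strip), so N(n) = N(n-1) + N(n-5) (order-5 linear recurrence).
For 0 ≤ i < 5 only unit tiles fit, so N(i) = 1.
Iterating the recurrence: N(5) = 2, N(6) = 3, N(7) = 4, N(8) = 5, N(9) = 6, N(10) = 8, N(11) = 11, N(12) = 15, N(13) = 20, N(14) = 26, N(15) = 34, N(16) = 45, N(17) = 60, N(18) = 80, N(19) = 106, N(20) = 140, N(21) = 185, N(22) = 245, N(23) = 325.

N(n) = N(n-1) + N(n-5), with N(i) = 1 for 0 ≤ i < 5; N(23) = 325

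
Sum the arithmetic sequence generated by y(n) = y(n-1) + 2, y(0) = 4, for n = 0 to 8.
Computing the sequence terms: 4, 6, 8, 10, 12, 14, 16, 18, 20
Adding these values together:

108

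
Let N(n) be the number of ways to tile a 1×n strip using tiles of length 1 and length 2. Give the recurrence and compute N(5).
Condition on the last tile: it has length 1 (leaving a 1×(n-1) strip) or length 2 (leaving a 1×(n-2) strip), so N(n) = N(n-1) + N(n-2) (order-2 linear recurrence).
For 0 ≤ i < 2 only unit tiles fit, so N(i) = 1.
Iterating the recurrence: N(2) = 2, N(3) = 3, N(4) = 5, N(5) = 8.

N(n) = N(n-1) + N(n-2), with N(i) = 1 for 0 ≤ i < 2; N(5) = 8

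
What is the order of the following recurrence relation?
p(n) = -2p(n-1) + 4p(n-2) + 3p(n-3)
The order is the largest lag k for which p(n-k) appears. Here the deepest term is p(n-3), so the order is 3.

Order 3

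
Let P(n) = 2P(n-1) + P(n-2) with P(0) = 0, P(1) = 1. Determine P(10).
Computing the sequence terms:
0, 1, 2, 5, 12, 29, 70, 169, 408, 985, 2378

2378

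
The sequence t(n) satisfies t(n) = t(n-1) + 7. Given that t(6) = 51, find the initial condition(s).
t(6) = t(0) + 6·7, so t(0) = 51 - 42 = 9.

t(0) = 9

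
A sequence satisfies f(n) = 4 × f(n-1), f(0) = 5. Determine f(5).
Computing step by step:
f(0) = 5
f(1) = 4 × 5 = 20
f(2) = 4 × 20 = 80
f(3) = 4 × 80 = 320
f(4) = 4 × 320 = 1280
f(5) = 4 × 1280 = 5120

5120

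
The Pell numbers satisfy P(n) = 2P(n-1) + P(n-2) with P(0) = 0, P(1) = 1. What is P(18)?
Computing the sequence terms:
0, 1, 2, 5, 12, 29, 70, 169, 408, 985, 2378, 5741, 13860, 33461, 80782, 195025, 470832, 1136689, 2744210

2744210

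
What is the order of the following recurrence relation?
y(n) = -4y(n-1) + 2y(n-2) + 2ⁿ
The order is the largest lag k for which y(n-k) appears. Here the deepest term is y(n-2) (the 2ⁿ term is non-homogeneous and does not affect the order), so the order is 2.

Order 2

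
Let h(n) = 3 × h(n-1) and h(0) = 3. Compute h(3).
Computing step by step:
h(0) = 3
h(1) = 3 × 3 = 9
h(2) = 3 × 9 = 27
h(3) = 3 × 27 = 81

81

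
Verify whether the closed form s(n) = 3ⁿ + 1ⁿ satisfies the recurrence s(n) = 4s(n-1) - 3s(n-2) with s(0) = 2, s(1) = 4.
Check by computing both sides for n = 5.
From the recurrence with s(0) = 2, s(1) = 4:
  s(0) = 2, s(1) = 4, s(2) = 10, s(3) = 28, s(4) = 82, s(5) = 244
  so the recurrence gives s(5) = 244.
From the proposed closed form s(n) = 3ⁿ + 1ⁿ:
  s(5) = 244.
Both sides give 244 at n = 5, and the initial condition(s) match, so the closed form is consistent.

Yes, the closed form is correct.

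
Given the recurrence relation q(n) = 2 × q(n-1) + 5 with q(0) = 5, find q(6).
Computing step by step:
q(0) = 5
q(1) = 2 × 5 + 5 = 15
q(2) = 2 × 15 + 5 = 35
q(3) = 2 × 35 + 5 = 75
q(4) = 2 × 75 + 5 = 155
q(5) = 2 × 155 + 5 = 315
q(6) = 2 × 315 + 5 = 635

635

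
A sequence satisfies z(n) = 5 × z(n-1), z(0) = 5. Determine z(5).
Computing step by step:
z(0) = 5
z(1) = 5 × 5 = 25
z(2) = 5 × 25 = 125
z(3) = 5 × 125 = 625
z(4) = 5 × 625 = 3125
z(5) = 5 × 3125 = 15625

15625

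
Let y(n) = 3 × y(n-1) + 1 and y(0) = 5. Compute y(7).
Computing step by step:
y(0) = 5
y(1) = 3 × 5 + 1 = 16
y(2) = 3 × 16 + 1 = 49
y(3) = 3 × 49 + 1 = 148
y(4) = 3 × 148 + 1 = 445
y(5) = 3 × 445 + 1 = 1336
y(6) = 3 × 1336 + 1 = 4009
y(7) = 3 × 4009 + 1 = 12028

12028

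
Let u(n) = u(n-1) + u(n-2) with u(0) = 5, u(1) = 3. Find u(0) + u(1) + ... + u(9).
Computing the sequence terms: 5, 3, 8, 11, 19, 30, 49, 79, 128, 207
Adding these values together:

539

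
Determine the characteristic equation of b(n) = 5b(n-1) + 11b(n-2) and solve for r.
Substitute b(n) = rⁿ and divide through by rⁿ⁻²: r² - 5r - 11 = 0
Discriminant: 5² + 4·11 = 69, not a perfect square, so by the quadratic formula r = (5 ± √69)/2.
General solution: b(n) = A·r₁ⁿ + B·r₂ⁿ where r₁,r₂ = (5 ± √69)/2

Characteristic: r² - 5r - 11 = 0, Roots: r = (5 ± √69)/2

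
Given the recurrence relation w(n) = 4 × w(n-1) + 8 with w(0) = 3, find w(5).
Computing step by step:
w(0) = 3
w(1) = 4 × 3 + 8 = 20
w(2) = 4 × 20 + 8 = 88
w(3) = 4 × 88 + 8 = 360
w(4) = 4 × 360 + 8 = 1448
w(5) = 4 × 1448 + 8 = 5800

5800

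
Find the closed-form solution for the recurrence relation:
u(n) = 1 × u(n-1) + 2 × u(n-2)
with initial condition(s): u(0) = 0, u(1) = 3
Recurrence: u(n) = 1 × u(n-1) + 2 × u(n-2), initial: u(0) = 0, u(1) = 3.
Characteristic equation: r² - 1r - 2 = 0, which factors as (r - 2)(r + 1) = 0, so r = 2, -1. General solution u(n) = A·2ⁿ + B·(-1)ⁿ. From u(0) = 0: A + B = 0. From u(1) = 3: 2A - 1B = 3. Solving gives A = 1, B = -1.

u(n) = 2ⁿ - (-1)ⁿ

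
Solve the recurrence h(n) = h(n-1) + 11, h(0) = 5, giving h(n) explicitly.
Recurrence: h(n) = h(n-1) + 11, initial: h(0) = 5.
Each step adds 11, so h(n) = h(0) + 11n = 11n + 5.

h(n) = 11n + 5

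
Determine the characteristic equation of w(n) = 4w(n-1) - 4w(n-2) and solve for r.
Substitute w(n) = rⁿ and divide through by rⁿ⁻²: r² - 4r + 4 = 0
Factor: (r - 2)² = 0, so r = 2 (double root).
General solution: w(n) = (A + Bn)·2ⁿ

Characteristic: r² - 4r + 4 = 0, Roots: r = 2 (double root)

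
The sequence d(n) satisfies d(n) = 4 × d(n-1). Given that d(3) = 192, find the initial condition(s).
In general d(n) = 4ⁿ · d(0). At n = 3: d(0) = d(3) / 4^3 = 192 / 64 = 3.

d(0) = 3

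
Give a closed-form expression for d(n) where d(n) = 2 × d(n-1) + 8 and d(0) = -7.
Recurrence: d(n) = 2 × d(n-1) + 8, initial: d(0) = -7.
Try d(n) = A·2ⁿ + C. Substituting: A·2ⁿ + C = 2(A·2ⁿ⁻¹ + C) + 8 = A·2ⁿ + 2C + 8, so C = 2C + 8, giving C = -8. Then d(0) = A - 8 = -7 gives A = 1.

d(n) = 2ⁿ - 8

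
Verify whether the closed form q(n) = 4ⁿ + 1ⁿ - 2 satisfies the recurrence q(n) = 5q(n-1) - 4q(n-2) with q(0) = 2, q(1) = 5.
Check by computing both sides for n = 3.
From the recurrence with q(0) = 2, q(1) = 5:
  q(0) = 2, q(1) = 5, q(2) = 17, q(3) = 65
  so the recurrence gives q(3) = 65.
From the proposed closed form q(n) = 4ⁿ + 1ⁿ - 2:
  q(3) = 63.
The recurrence gives 65 but the closed form gives 63, so the closed form does not satisfy the recurrence.

No, the closed form is incorrect.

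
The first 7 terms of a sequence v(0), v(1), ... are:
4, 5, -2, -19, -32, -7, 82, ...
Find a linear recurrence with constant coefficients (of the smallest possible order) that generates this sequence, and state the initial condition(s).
Look for the lowest-order linear relation among consecutive terms.
Observation: v(n) - 2·v(n-1) - (-3)·v(n-2) = 0 holds for the shown terms, and no order-1 relation v(n) = α·v(n-1) + β fits.
Check at n=3: 2·-2 + (-3)·5 = -19. ✓

v(n) = 2v(n-1) - 3v(n-2), v(0) = 4, v(1) = 5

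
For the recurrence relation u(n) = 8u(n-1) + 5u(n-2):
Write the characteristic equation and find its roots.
Substitute u(n) = rⁿ and divide through by rⁿ⁻²: r² - 8r - 5 = 0
Discriminant: 8² + 4·5 = 84, not a perfect square, so by the quadratic formula r = (8 ± √84)/2.
General solution: u(n) = A·r₁ⁿ + B·r₂ⁿ where r₁,r₂ = (8 ± √84)/2

Characteristic: r² - 8r - 5 = 0, Roots: r = (8 ± √84)/2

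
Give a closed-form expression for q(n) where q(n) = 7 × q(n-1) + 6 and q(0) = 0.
Recurrence: q(n) = 7 × q(n-1) + 6, initial: q(0) = 0.
Try q(n) = A·7ⁿ + C. Substituting: A·7ⁿ + C = 7(A·7ⁿ⁻¹ + C) + 6 = A·7ⁿ + 7C + 6, so C = 7C + 6, giving C = -1. Then q(0) = A - 1 = 0 gives A = 1.

q(n) = 7ⁿ - 1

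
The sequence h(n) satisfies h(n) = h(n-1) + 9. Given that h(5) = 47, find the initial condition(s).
h(5) = h(0) + 5·9, so h(0) = 47 - 45 = 2.

h(0) = 2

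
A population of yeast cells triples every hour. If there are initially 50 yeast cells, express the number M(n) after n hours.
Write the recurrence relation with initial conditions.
Each hour multiplies the count by 3, so the count after n hours depends only on the count after n-1 hours: M(n) = 3 × M(n-1). The starting count gives M(0) = 50.
Unrolling n times gives the closed form M(n) = 50 × 3ⁿ.

M(n) = 3 × M(n-1), M(0) = 50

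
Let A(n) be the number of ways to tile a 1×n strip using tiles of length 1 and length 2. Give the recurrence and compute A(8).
Condition on the last tile: it has length 1 (leaving a 1×(n-1) strip) or length 2 (leaving a 1×(n-2) strip), so A(n) = A(n-1) + A(n-2) (order-2 linear recurrence).
For 0 ≤ i < 2 only unit tiles fit, so A(i) = 1.
Iterating the recurrence: A(2) = 2, A(3) = 3, A(4) = 5, A(5) = 8, A(6) = 13, A(7) = 21, A(8) = 34.

A(n) = A(n-1) + A(n-2), with A(i) = 1 for 0 ≤ i < 2; A(8) = 34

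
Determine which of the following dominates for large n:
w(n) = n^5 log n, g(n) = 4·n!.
Comparing growth rates:
Growth-rate hierarchy: log n ≺ any polynomial ≺ any exponential cⁿ (c>1) ≺ n! ≺ nⁿ.
factorial dominates polynomial degree 5 (with log factor) asymptotically.

g(n) grows faster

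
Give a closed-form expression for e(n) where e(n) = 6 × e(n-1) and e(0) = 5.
Recurrence: e(n) = 6 × e(n-1), initial: e(0) = 5.
Each term is 6 times the previous, so this is geometric with ratio 6. After n steps: e(n) = e(0)·6ⁿ = 5·6ⁿ.

e(n) = 5·6ⁿ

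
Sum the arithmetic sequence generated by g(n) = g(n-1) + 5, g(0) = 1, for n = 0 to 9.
Computing the sequence terms: 1, 6, 11, 16, 21, 26, 31, 36, 41, 46
Adding these values together:

235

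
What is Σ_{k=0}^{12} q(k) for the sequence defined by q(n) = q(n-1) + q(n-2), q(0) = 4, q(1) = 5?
Computing the sequence terms: 4, 5, 9, 14, 23, 37, 60, 97, 157, 254, 411, 665, 1076
Adding these values together:

2812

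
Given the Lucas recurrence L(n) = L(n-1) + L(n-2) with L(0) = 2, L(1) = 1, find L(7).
Computing the sequence terms:
2, 1, 3, 4, 7, 11, 18, 29

29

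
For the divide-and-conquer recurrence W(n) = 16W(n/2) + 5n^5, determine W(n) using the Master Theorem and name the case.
Master Theorem template: W(n) = a·W(n/b) + f(n).
Here: a=16, b=2, f(n)=5n^5
Compute log_b(a) = log_2(16) = 4.
f(n) = 5n^5 = Ω(n^(4+ε)) with ε = 1, and the regularity condition holds (a·f(n/b) = (a/b^5)·f(n) with a/b^5 = 2^-1 < 1). Case 3: W(n) = Θ(f(n)) = Θ(n^5).

Case 3: W(n) = Θ(n^5)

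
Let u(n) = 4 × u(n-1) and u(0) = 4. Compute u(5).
Computing step by step:
u(0) = 4
u(1) = 4 × 4 = 16
u(2) = 4 × 16 = 64
u(3) = 4 × 64 = 256
u(4) = 4 × 256 = 1024
u(5) = 4 × 1024 = 4096

4096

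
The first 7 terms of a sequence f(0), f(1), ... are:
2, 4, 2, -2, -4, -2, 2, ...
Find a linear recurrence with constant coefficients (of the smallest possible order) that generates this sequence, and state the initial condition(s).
Look for the lowest-order linear relation among consecutive terms.
Observation: f(n) - 1·f(n-1) - (-1)·f(n-2) = 0 holds for the shown terms, and no order-1 relation f(n) = α·f(n-1) + β fits.
Check at n=3: 1·2 + (-1)·4 = -2. ✓

f(n) = f(n-1) - f(n-2), f(0) = 2, f(1) = 4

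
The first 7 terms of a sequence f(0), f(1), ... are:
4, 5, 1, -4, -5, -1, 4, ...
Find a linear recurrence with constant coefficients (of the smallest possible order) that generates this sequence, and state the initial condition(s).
Look for the lowest-order linear relation among consecutive terms.
Observation: f(n) - 1·f(n-1) - (-1)·f(n-2) = 0 holds for the shown terms, and no order-1 relation f(n) = α·f(n-1) + β fits.
Check at n=3: 1·1 + (-1)·5 = -4. ✓

f(n) = f(n-1) - f(n-2), f(0) = 4, f(1) = 5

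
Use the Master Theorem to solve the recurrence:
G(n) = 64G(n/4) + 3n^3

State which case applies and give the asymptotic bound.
Master Theorem template: G(n) = a·G(n/b) + f(n).
Here: a=64, b=4, f(n)=3n^3
Compute log_b(a) = log_4(64) = 3.
f(n) = 3n^3 = Θ(n^3). Case 2: G(n) = Θ(n^3 log n).

Case 2: G(n) = Θ(n^3 log n)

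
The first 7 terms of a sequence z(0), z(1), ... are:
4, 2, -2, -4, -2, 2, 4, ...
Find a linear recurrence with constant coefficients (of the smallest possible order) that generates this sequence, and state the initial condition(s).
Look for the lowest-order linear relation among consecutive terms.
Observation: z(n) - 1·z(n-1) - (-1)·z(n-2) = 0 holds for the shown terms, and no order-1 relation z(n) = α·z(n-1) + β fits.
Check at n=3: 1·-2 + (-1)·2 = -4. ✓

z(n) = z(n-1) - z(n-2), z(0) = 4, z(1) = 2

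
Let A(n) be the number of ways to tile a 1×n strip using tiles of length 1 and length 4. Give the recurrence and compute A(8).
Condition on the last tile: it has length 1 (leaving a 1×(n-1) strip) or length 4 (leaving a 1×(n-4) strip), so A(n) = A(n-1) + A(n-4) (order-4 linear recurrence).
For 0 ≤ i < 4 only unit tiles fit, so A(i) = 1.
Iterating the recurrence: A(4) = 2, A(5) = 3, A(6) = 4, A(7) = 5, A(8) = 7.

A(n) = A(n-1) + A(n-4), with A(i) = 1 for 0 ≤ i < 4; A(8) = 7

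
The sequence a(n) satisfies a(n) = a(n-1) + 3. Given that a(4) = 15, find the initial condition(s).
a(4) = a(0) + 4·3, so a(0) = 15 - 12 = 3.

a(0) = 3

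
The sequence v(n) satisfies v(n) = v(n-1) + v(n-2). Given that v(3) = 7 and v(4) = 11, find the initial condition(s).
Work backwards using v(k) = v(k+2) - v(k+1):
v(2) = v(4) - v(3) = 11 - 7 = 4
v(1) = v(3) - v(2) = 7 - 4 = 3
v(0) = v(2) - v(1) = 4 - 3 = 1

v(0) = 1, v(1) = 3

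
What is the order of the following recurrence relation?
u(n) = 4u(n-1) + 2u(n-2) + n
The order is the largest lag k for which u(n-k) appears. Here the deepest term is u(n-2) (the n term is non-homogeneous and does not affect the order), so the order is 2.

Order 2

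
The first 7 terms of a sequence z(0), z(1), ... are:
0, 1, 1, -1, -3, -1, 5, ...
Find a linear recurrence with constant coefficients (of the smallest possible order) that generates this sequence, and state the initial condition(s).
Look for the lowest-order linear relation among consecutive terms.
Observation: z(n) - 1·z(n-1) - (-2)·z(n-2) = 0 holds for the shown terms, and no order-1 relation z(n) = α·z(n-1) + β fits.
Check at n=3: 1·1 + (-2)·1 = -1. ✓

z(n) = z(n-1) - 2z(n-2), z(0) = 0, z(1) = 1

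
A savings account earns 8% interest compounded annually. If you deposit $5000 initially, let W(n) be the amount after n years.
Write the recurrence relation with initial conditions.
Each year the balance grows by 8%, i.e. is multiplied by 1 + 8/100 = 1.08, so W(n) = 1.08 × W(n-1). The initial deposit gives W(0) = 5000.
Unrolling gives the closed form W(n) = 5000 × (1.08)ⁿ.

W(n) = 1.08 × W(n-1), W(0) = 5000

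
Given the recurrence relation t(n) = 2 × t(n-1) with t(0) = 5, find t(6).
Computing step by step:
t(0) = 5
t(1) = 2 × 5 = 10
t(2) = 2 × 10 = 20
t(3) = 2 × 20 = 40
t(4) = 2 × 40 = 80
t(5) = 2 × 80 = 160
t(6) = 2 × 160 = 320

320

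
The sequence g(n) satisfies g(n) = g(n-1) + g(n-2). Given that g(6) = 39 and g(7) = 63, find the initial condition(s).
Work backwards using g(k) = g(k+2) - g(k+1):
g(5) = g(7) - g(6) = 63 - 39 = 24
g(4) = g(6) - g(5) = 39 - 24 = 15
g(3) = g(5) - g(4) = 24 - 15 = 9
g(2) = g(4) - g(3) = 15 - 9 = 6
g(1) = g(3) - g(2) = 9 - 6 = 3
g(0) = g(2) - g(1) = 6 - 3 = 3

g(0) = 3, g(1) = 3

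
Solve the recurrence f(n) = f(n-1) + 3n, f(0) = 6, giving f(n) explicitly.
Recurrence: f(n) = f(n-1) + 3n, initial: f(0) = 6.
Telescoping: f(n) = f(0) + 3·Σᵢ₌₁ⁿ i = 6 + 3·n(n+1)/2.

f(n) = 3·n(n+1)/2 + 6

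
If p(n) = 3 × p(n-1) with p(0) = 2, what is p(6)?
Computing step by step:
p(0) = 2
p(1) = 3 × 2 = 6
p(2) = 3 × 6 = 18
p(3) = 3 × 18 = 54
p(4) = 3 × 54 = 162
p(5) = 3 × 162 = 486
p(6) = 3 × 486 = 1458

1458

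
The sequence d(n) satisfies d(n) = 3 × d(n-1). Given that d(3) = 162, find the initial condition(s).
In general d(n) = 3ⁿ · d(0). At n = 3: d(0) = d(3) / 3^3 = 162 / 27 = 6.

d(0) = 6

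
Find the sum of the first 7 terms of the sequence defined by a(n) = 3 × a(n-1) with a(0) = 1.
Computing the sequence terms: 1, 3, 9, 27, 81, 243, 729
Adding these values together:

1093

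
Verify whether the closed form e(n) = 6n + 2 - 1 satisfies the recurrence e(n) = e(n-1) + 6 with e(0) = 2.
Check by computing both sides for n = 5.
From the recurrence with e(0) = 2:
  e(0) = 2, e(1) = 8, e(2) = 14, e(3) = 20, e(4) = 26, e(5) = 32
  so the recurrence gives e(5) = 32.
From the proposed closed form e(n) = 6n + 2 - 1:
  e(5) = 31.
The recurrence gives 32 but the closed form gives 31, so the closed form does not satisfy the recurrence.

No, the closed form is incorrect.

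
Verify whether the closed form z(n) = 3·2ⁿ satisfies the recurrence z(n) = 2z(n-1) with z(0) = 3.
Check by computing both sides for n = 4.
From the recurrence with z(0) = 3:
  z(0) = 3, z(1) = 6, z(2) = 12, z(3) = 24, z(4) = 48
  so the recurrence gives z(4) = 48.
From the proposed closed form z(n) = 3·2ⁿ:
  z(4) = 48.
Both sides give 48 at n = 4, and the initial condition(s) match, so the closed form is consistent.

Yes, the closed form is correct.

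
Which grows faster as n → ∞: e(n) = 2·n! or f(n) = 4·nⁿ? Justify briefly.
Comparing growth rates:
Growth-rate hierarchy: log n ≺ any polynomial ≺ any exponential cⁿ (c>1) ≺ n! ≺ nⁿ.
super-exponential nⁿ dominates factorial asymptotically.

f(n) grows faster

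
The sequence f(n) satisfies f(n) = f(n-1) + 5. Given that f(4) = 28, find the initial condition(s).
f(4) = f(0) + 4·5, so f(0) = 28 - 20 = 8.

f(0) = 8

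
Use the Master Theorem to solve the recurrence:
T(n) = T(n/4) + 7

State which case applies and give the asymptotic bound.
Master Theorem template: T(n) = a·T(n/b) + f(n).
Here: a=1, b=4, f(n)=7
Compute log_b(a) = log_4(1) = 0.
f(n) = 7 = Θ(1). Case 2: T(n) = Θ(log n).

Case 2: T(n) = Θ(log n)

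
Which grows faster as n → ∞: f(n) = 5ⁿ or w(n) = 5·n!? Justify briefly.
Comparing growth rates:
Growth-rate hierarchy: log n ≺ any polynomial ≺ any exponential cⁿ (c>1) ≺ n! ≺ nⁿ.
factorial dominates exponential base 5 asymptotically.

w(n) grows faster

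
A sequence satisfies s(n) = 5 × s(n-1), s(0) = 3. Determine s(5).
Computing step by step:
s(0) = 3
s(1) = 5 × 3 = 15
s(2) = 5 × 15 = 75
s(3) = 5 × 75 = 375
s(4) = 5 × 375 = 1875
s(5) = 5 × 1875 = 9375

9375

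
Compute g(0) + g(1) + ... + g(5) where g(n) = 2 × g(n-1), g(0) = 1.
Computing the sequence terms: 1, 2, 4, 8, 16, 32
Adding these values together:

63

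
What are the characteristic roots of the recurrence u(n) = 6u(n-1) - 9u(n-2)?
Substitute u(n) = rⁿ and divide through by rⁿ⁻²: r² - 6r + 9 = 0
Factor: (r - 3)² = 0, so r = 3 (double root).
General solution: u(n) = (A + Bn)·3ⁿ

Characteristic: r² - 6r + 9 = 0, Roots: r = 3 (double root)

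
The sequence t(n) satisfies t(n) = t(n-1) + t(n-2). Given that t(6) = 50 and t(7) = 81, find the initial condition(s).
Work backwards using t(k) = t(k+2) - t(k+1):
t(5) = t(7) - t(6) = 81 - 50 = 31
t(4) = t(6) - t(5) = 50 - 31 = 19
t(3) = t(5) - t(4) = 31 - 19 = 12
t(2) = t(4) - t(3) = 19 - 12 = 7
t(1) = t(3) - t(2) = 12 - 7 = 5
t(0) = t(2) - t(1) = 7 - 5 = 2

t(0) = 2, t(1) = 5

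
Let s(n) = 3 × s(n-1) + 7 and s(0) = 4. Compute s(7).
Computing step by step:
s(0) = 4
s(1) = 3 × 4 + 7 = 19
s(2) = 3 × 19 + 7 = 64
s(3) = 3 × 64 + 7 = 199
s(4) = 3 × 199 + 7 = 604
s(5) = 3 × 604 + 7 = 1819
s(6) = 3 × 1819 + 7 = 5464
s(7) = 3 × 5464 + 7 = 16399

16399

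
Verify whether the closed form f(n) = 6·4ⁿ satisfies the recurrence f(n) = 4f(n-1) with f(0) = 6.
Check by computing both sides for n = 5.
From the recurrence with f(0) = 6:
  f(0) = 6, f(1) = 24, f(2) = 96, f(3) = 384, f(4) = 1536, f(5) = 6144
  so the recurrence gives f(5) = 6144.
From the proposed closed form f(n) = 6·4ⁿ:
  f(5) = 6144.
Both sides give 6144 at n = 5, and the initial condition(s) match, so the closed form is consistent.

Yes, the closed form is correct.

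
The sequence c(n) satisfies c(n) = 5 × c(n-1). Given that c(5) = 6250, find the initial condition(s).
In general c(n) = 5ⁿ · c(0). At n = 5: c(0) = c(5) / 5^5 = 6250 / 3125 = 2.

c(0) = 2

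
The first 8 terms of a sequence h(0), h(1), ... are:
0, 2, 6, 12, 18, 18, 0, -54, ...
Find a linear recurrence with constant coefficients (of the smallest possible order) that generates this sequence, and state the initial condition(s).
Look for the lowest-order linear relation among consecutive terms.
Observation: h(n) - 3·h(n-1) - (-3)·h(n-2) = 0 holds for the shown terms, and no order-1 relation h(n) = α·h(n-1) + β fits.
Check at n=3: 3·6 + (-3)·2 = 12. ✓

h(n) = 3h(n-1) - 3h(n-2), h(0) = 0, h(1) = 2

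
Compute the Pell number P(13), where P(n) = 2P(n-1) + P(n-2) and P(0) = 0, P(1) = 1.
Computing the sequence terms:
0, 1, 2, 5, 12, 29, 70, 169, 408, 985, 2378, 5741, 13860, 33461

33461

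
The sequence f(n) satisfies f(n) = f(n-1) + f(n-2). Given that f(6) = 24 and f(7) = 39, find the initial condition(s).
Work backwards using f(k) = f(k+2) - f(k+1):
f(5) = f(7) - f(6) = 39 - 24 = 15
f(4) = f(6) - f(5) = 24 - 15 = 9
f(3) = f(5) - f(4) = 15 - 9 = 6
f(2) = f(4) - f(3) = 9 - 6 = 3
f(1) = f(3) - f(2) = 6 - 3 = 3
f(0) = f(2) - f(1) = 3 - 3 = 0

f(0) = 0, f(1) = 3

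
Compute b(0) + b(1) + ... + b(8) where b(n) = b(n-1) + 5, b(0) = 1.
Computing the sequence terms: 1, 6, 11, 16, 21, 26, 31, 36, 41
Adding these values together:

189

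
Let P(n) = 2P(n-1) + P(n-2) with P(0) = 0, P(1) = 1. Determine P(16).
Computing the sequence terms:
0, 1, 2, 5, 12, 29, 70, 169, 408, 985, 2378, 5741, 13860, 33461, 80782, 195025, 470832

470832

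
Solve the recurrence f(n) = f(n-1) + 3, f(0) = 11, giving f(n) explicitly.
Recurrence: f(n) = f(n-1) + 3, initial: f(0) = 11.
Each step adds 3, so f(n) = f(0) + 3n = 3n + 11.

f(n) = 3n + 11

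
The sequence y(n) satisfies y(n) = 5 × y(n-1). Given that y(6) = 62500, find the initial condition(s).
In general y(n) = 5ⁿ · y(0). At n = 6: y(0) = y(6) / 5^6 = 62500 / 15625 = 4.

y(0) = 4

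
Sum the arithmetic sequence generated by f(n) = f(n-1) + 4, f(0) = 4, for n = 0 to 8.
Computing the sequence terms: 4, 8, 12, 16, 20, 24, 28, 32, 36
Adding these values together:

180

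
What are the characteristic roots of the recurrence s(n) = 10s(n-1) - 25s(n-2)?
Substitute s(n) = rⁿ and divide through by rⁿ⁻²: r² - 10r + 25 = 0
Factor: (r - 5)² = 0, so r = 5 (double root).
General solution: s(n) = (A + Bn)·5ⁿ

Characteristic: r² - 10r + 25 = 0, Roots: r = 5 (double root)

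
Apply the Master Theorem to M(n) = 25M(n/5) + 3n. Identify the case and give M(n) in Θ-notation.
Master Theorem template: M(n) = a·M(n/b) + f(n).
Here: a=25, b=5, f(n)=3n
Compute log_b(a) = log_5(25) = 2.
f(n) = 3n = O(n^(2-ε)) with ε = 1. Case 1: M(n) = Θ(n^log_b(a)) = Θ(n^2).

Case 1: M(n) = Θ(n^2)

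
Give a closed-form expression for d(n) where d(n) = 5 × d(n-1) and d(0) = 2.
Recurrence: d(n) = 5 × d(n-1), initial: d(0) = 2.
Each term is 5 times the previous, so this is geometric with ratio 5. After n steps: d(n) = d(0)·5ⁿ = 2·5ⁿ.

d(n) = 2·5ⁿ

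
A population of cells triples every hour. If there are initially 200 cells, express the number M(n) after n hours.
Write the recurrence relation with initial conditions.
Each hour multiplies the count by 3, so the count after n hours depends only on the count after n-1 hours: M(n) = 3 × M(n-1). The starting count gives M(0) = 200.
Unrolling n times gives the closed form M(n) = 200 × 3ⁿ.

M(n) = 3 × M(n-1), M(0) = 200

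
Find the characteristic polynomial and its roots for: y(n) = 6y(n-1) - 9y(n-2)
Substitute y(n) = rⁿ and divide through by rⁿ⁻²: r² - 6r + 9 = 0
Factor: (r - 3)² = 0, so r = 3 (double root).
General solution: y(n) = (A + Bn)·3ⁿ

Characteristic: r² - 6r + 9 = 0, Roots: r = 3 (double root)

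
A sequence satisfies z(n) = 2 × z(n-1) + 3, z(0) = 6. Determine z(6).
Computing step by step:
z(0) = 6
z(1) = 2 × 6 + 3 = 15
z(2) = 2 × 15 + 3 = 33
z(3) = 2 × 33 + 3 = 69
z(4) = 2 × 69 + 3 = 141
z(5) = 2 × 141 + 3 = 285
z(6) = 2 × 285 + 3 = 573

573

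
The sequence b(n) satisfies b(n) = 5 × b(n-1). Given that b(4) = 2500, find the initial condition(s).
In general b(n) = 5ⁿ · b(0). At n = 4: b(0) = b(4) / 5^4 = 2500 / 625 = 4.

b(0) = 4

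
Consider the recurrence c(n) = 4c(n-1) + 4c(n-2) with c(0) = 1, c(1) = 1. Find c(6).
Computing the sequence terms:
1, 1, 8, 36, 176, 848, 4096

4096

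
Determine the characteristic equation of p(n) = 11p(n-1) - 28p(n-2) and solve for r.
Substitute p(n) = rⁿ and divide through by rⁿ⁻²: r² - 11r + 28 = 0
Factor: (r - 7)(r - 4) = 0, so r = 7, 4.
General solution: p(n) = A·7ⁿ + B·4ⁿ

Characteristic: r² - 11r + 28 = 0, Roots: r = 7, 4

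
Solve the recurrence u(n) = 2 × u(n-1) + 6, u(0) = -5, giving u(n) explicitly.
Recurrence: u(n) = 2 × u(n-1) + 6, initial: u(0) = -5.
Try u(n) = A·2ⁿ + C. Substituting: A·2ⁿ + C = 2(A·2ⁿ⁻¹ + C) + 6 = A·2ⁿ + 2C + 6, so C = 2C + 6, giving C = -6. Then u(0) = A - 6 = -5 gives A = 1.

u(n) = 2ⁿ - 6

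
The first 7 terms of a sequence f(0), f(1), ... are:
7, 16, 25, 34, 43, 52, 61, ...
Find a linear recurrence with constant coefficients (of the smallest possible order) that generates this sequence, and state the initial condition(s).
Look for the lowest-order linear relation among consecutive terms.
Observation: consecutive differences are constant (= 9).
Check at n=2: 1·16 + 9 = 25. ✓

f(n) = f(n-1) + 9, f(0) = 7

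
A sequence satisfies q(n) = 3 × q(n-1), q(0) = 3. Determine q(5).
Computing step by step:
q(0) = 3
q(1) = 3 × 3 = 9
q(2) = 3 × 9 = 27
q(3) = 3 × 27 = 81
q(4) = 3 × 81 = 243
q(5) = 3 × 243 = 729

729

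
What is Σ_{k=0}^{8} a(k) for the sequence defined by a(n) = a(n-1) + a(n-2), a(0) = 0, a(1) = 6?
Computing the sequence terms: 0, 6, 6, 12, 18, 30, 48, 78, 126
Adding these values together:

324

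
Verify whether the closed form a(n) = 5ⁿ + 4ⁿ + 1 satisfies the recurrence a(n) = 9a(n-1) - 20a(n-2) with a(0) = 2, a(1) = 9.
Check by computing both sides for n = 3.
From the recurrence with a(0) = 2, a(1) = 9:
  a(0) = 2, a(1) = 9, a(2) = 41, a(3) = 189
  so the recurrence gives a(3) = 189.
From the proposed closed form a(n) = 5ⁿ + 4ⁿ + 1:
  a(3) = 190.
The recurrence gives 189 but the closed form gives 190, so the closed form does not satisfy the recurrence.

No, the closed form is incorrect.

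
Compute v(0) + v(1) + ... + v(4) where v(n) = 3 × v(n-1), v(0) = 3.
Computing the sequence terms: 3, 9, 27, 81, 243
Adding these values together:

363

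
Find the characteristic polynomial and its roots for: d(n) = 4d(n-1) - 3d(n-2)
Substitute d(n) = rⁿ and divide through by rⁿ⁻²: r² - 4r + 3 = 0
Factor: (r - 3)(r - 1) = 0, so r = 3, 1.
General solution: d(n) = A·3ⁿ + B·1ⁿ

Characteristic: r² - 4r + 3 = 0, Roots: r = 3, 1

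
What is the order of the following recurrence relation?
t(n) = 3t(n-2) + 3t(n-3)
The order is the largest lag k for which t(n-k) appears. Here the deepest term is t(n-3), so the order is 3.

Order 3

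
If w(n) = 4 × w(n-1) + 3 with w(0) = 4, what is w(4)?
Computing step by step:
w(0) = 4
w(1) = 4 × 4 + 3 = 19
w(2) = 4 × 19 + 3 = 79
w(3) = 4 × 79 + 3 = 319
w(4) = 4 × 319 + 3 = 1279

1279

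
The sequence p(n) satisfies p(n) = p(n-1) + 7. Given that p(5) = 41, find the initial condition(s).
p(5) = p(0) + 5·7, so p(0) = 41 - 35 = 6.

p(0) = 6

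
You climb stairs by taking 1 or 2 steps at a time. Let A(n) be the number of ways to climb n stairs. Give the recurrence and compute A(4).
Condition on the size of the last step (1 to 2): before it there were n-1, …, n-2 stairs climbed, and these cases are disjoint, so A(n) = A(n-1) + A(n-2) (Fibonacci-type sequence).
Initial conditions by direct count (compositions of i into parts ≤ 2): A(1) = 1; A(2) = 2.
Iterating the recurrence: A(3) = 3, A(4) = 5.

A(n) = A(n-1) + A(n-2), A(1) = 1, A(2) = 2; A(4) = 5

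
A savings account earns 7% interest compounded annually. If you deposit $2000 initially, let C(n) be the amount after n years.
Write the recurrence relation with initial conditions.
Each year the balance grows by 7%, i.e. is multiplied by 1 + 7/100 = 1.07, so C(n) = 1.07 × C(n-1). The initial deposit gives C(0) = 2000.
Unrolling gives the closed form C(n) = 2000 × (1.07)ⁿ.

C(n) = 1.07 × C(n-1), C(0) = 2000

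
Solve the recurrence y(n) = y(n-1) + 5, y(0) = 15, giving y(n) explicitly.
Recurrence: y(n) = y(n-1) + 5, initial: y(0) = 15.
Each step adds 5, so y(n) = y(0) + 5n = 5n + 15.

y(n) = 5n + 15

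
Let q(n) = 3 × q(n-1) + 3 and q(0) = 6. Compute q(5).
Computing step by step:
q(0) = 6
q(1) = 3 × 6 + 3 = 21
q(2) = 3 × 21 + 3 = 66
q(3) = 3 × 66 + 3 = 201
q(4) = 3 × 201 + 3 = 606
q(5) = 3 × 606 + 3 = 1821

1821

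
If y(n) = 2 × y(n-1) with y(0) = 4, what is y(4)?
Computing step by step:
y(0) = 4
y(1) = 2 × 4 = 8
y(2) = 2 × 8 = 16
y(3) = 2 × 16 = 32
y(4) = 2 × 32 = 64

64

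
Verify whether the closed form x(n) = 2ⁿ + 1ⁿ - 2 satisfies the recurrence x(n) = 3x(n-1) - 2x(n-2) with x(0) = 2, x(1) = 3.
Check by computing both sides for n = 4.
From the recurrence with x(0) = 2, x(1) = 3:
  x(0) = 2, x(1) = 3, x(2) = 5, x(3) = 9, x(4) = 17
  so the recurrence gives x(4) = 17.
From the proposed closed form x(n) = 2ⁿ + 1ⁿ - 2:
  x(4) = 15.
The recurrence gives 17 but the closed form gives 15, so the closed form does not satisfy the recurrence.

No, the closed form is incorrect.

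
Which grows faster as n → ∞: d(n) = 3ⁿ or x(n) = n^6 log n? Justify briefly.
Comparing growth rates:
Growth-rate hierarchy: log n ≺ any polynomial ≺ any exponential cⁿ (c>1) ≺ n! ≺ nⁿ.
exponential base 3 dominates polynomial degree 6 (with log factor) asymptotically.

d(n) grows faster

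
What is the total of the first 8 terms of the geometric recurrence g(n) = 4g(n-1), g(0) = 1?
Computing the sequence terms: 1, 4, 16, 64, 256, 1024, 4096, 16384
Adding these values together:

21845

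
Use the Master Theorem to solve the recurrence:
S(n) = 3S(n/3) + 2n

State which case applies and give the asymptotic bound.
Master Theorem template: S(n) = a·S(n/b) + f(n).
Here: a=3, b=3, f(n)=2n
Compute log_b(a) = log_3(3) = 1.
f(n) = 2n = Θ(n). Case 2: S(n) = Θ(n log n).

Case 2: S(n) = Θ(n log n)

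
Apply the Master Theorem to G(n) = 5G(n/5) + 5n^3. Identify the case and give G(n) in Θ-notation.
Master Theorem template: G(n) = a·G(n/b) + f(n).
Here: a=5, b=5, f(n)=5n^3
Compute log_b(a) = log_5(5) = 1.
f(n) = 5n^3 = Ω(n^(1+ε)) with ε = 2, and the regularity condition holds (a·f(n/b) = (a/b^3)·f(n) with a/b^3 = 5^-2 < 1). Case 3: G(n) = Θ(f(n)) = Θ(n^3).

Case 3: G(n) = Θ(n^3)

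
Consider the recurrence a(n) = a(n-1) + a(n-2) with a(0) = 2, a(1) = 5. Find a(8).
Computing the sequence terms:
2, 5, 7, 12, 19, 31, 50, 81, 131

131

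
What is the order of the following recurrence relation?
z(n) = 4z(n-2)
The order is the largest lag k for which z(n-k) appears. Here the deepest term is z(n-2), so the order is 2.

Order 2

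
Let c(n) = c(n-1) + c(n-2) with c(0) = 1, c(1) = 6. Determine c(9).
Computing the sequence terms:
1, 6, 7, 13, 20, 33, 53, 86, 139, 225

225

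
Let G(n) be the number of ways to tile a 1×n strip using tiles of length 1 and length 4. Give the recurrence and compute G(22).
Condition on the last tile: it has length 1 (leaving a 1×(n-1) strip) or length 4 (leaving a 1×(n-4) strip), so G(n) = G(n-1) + G(n-4) (order-4 linear recurrence).
For 0 ≤ i < 4 only unit tiles fit, so G(i) = 1.
Iterating the recurrence: G(4) = 2, G(5) = 3, G(6) = 4, G(7) = 5, G(8) = 7, G(9) = 10, G(10) = 14, G(11) = 19, G(12) = 26, G(13) = 36, G(14) = 50, G(15) = 69, G(16) = 95, G(17) = 131, G(18) = 181, G(19) = 250, G(20) = 345, G(21) = 476, G(22) = 657.

G(n) = G(n-1) + G(n-4), with G(i) = 1 for 0 ≤ i < 4; G(22) = 657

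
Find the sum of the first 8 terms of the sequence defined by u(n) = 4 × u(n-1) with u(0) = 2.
Computing the sequence terms: 2, 8, 32, 128, 512, 2048, 8192, 32768
Adding these values together:

43690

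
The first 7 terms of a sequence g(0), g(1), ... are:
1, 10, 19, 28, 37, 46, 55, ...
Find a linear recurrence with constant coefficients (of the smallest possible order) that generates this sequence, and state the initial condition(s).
Look for the lowest-order linear relation among consecutive terms.
Observation: consecutive differences are constant (= 9).
Check at n=2: 1·10 + 9 = 19. ✓

g(n) = g(n-1) + 9, g(0) = 1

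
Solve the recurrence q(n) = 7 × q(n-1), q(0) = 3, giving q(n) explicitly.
Recurrence: q(n) = 7 × q(n-1), initial: q(0) = 3.
Each term is 7 times the previous, so this is geometric with ratio 7. After n steps: q(n) = q(0)·7ⁿ = 3·7ⁿ.

q(n) = 3·7ⁿ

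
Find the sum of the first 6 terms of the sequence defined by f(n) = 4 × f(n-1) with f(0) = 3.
Computing the sequence terms: 3, 12, 48, 192, 768, 3072
Adding these values together:

4095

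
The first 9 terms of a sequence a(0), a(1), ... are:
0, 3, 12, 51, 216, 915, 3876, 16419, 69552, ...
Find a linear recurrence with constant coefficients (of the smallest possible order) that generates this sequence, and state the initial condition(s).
Look for the lowest-order linear relation among consecutive terms.
Observation: a(n) - 4·a(n-1) - (1)·a(n-2) = 0 holds for the shown terms, and no order-1 relation a(n) = α·a(n-1) + β fits.
Check at n=3: 4·12 + (1)·3 = 51. ✓

a(n) = 4a(n-1) + a(n-2), a(0) = 0, a(1) = 3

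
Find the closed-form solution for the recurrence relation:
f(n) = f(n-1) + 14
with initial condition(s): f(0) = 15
Recurrence: f(n) = f(n-1) + 14, initial: f(0) = 15.
Each step adds 14, so f(n) = f(0) + 14n = 14n + 15.

f(n) = 14n + 15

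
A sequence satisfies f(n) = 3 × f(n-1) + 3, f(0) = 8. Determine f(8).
Computing step by step:
f(0) = 8
f(1) = 3 × 8 + 3 = 27
f(2) = 3 × 27 + 3 = 84
f(3) = 3 × 84 + 3 = 255
f(4) = 3 × 255 + 3 = 768
f(5) = 3 × 768 + 3 = 2307
f(6) = 3 × 2307 + 3 = 6924
f(7) = 3 × 6924 + 3 = 20775
f(8) = 3 × 20775 + 3 = 62328

62328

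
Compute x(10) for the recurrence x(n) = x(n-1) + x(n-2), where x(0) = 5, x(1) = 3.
Computing the sequence terms:
5, 3, 8, 11, 19, 30, 49, 79, 128, 207, 335

335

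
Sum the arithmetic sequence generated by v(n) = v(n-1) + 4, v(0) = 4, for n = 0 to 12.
Computing the sequence terms: 4, 8, 12, 16, 20, 24, 28, 32, 36, 40, 44, 48, 52
Adding these values together:

364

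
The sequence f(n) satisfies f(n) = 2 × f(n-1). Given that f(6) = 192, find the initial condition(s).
In general f(n) = 2ⁿ · f(0). At n = 6: f(0) = f(6) / 2^6 = 192 / 64 = 3.

f(0) = 3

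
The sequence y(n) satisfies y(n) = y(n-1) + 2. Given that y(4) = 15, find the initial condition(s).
y(4) = y(0) + 4·2, so y(0) = 15 - 8 = 7.

y(0) = 7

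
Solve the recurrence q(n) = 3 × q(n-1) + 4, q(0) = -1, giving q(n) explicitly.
Recurrence: q(n) = 3 × q(n-1) + 4, initial: q(0) = -1.
Try q(n) = A·3ⁿ + C. Substituting: A·3ⁿ + C = 3(A·3ⁿ⁻¹ + C) + 4 = A·3ⁿ + 3C + 4, so C = 3C + 4, giving C = -2. Then q(0) = A - 2 = -1 gives A = 1.

q(n) = 3ⁿ - 2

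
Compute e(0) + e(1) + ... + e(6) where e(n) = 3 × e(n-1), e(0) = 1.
Computing the sequence terms: 1, 3, 9, 27, 81, 243, 729
Adding these values together:

1093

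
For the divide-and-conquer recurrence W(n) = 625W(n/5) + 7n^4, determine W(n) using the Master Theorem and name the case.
Master Theorem template: W(n) = a·W(n/b) + f(n).
Here: a=625, b=5, f(n)=7n^4
Compute log_b(a) = log_5(625) = 4.
f(n) = 7n^4 = Θ(n^4). Case 2: W(n) = Θ(n^4 log n).

Case 2: W(n) = Θ(n^4 log n)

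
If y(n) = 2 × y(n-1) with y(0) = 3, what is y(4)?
Computing step by step:
y(0) = 3
y(1) = 2 × 3 = 6
y(2) = 2 × 6 = 12
y(3) = 2 × 12 = 24
y(4) = 2 × 24 = 48

48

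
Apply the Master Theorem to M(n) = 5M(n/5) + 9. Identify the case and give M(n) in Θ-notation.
Master Theorem template: M(n) = a·M(n/b) + f(n).
Here: a=5, b=5, f(n)=9
Compute log_b(a) = log_5(5) = 1.
f(n) = 9 = O(n^(1-ε)) with ε = 1. Case 1: M(n) = Θ(n^log_b(a)) = Θ(n).

Case 1: M(n) = Θ(n)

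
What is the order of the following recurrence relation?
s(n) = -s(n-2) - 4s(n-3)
The order is the largest lag k for which s(n-k) appears. Here the deepest term is s(n-3), so the order is 3.

Order 3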